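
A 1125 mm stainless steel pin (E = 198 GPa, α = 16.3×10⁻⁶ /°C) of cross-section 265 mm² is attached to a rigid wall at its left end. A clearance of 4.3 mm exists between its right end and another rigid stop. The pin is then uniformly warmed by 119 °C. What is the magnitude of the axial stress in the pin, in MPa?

Unrestrained expansion: δ_free = αΔT L = 16.3×10⁻⁶ × 119 × 1125 = 2.182 mm.
Since δ_free = 2.18 mm is less than the 4.3 mm gap, the pin never touches the wall. No axial force develops.

σ ≈ 0 MPa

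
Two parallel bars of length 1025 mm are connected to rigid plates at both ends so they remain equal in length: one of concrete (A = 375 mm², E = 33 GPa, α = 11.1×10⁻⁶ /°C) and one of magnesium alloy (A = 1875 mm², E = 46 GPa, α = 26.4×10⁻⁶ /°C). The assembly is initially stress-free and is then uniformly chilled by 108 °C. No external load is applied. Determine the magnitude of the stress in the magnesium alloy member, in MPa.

Equilibrium of a rigid end plate with no external load gives equal and opposite internal forces ±P in the two members. Since α_{magnesium alloy} > α_{concrete}, cooling drives the magnesium alloy into tension and the concrete into compression.
Equating the net (thermal + elastic) strains gives |α₁ − α₂|·ΔT = P·[1/(A₁E₁) + 1/(A₂E₂)].
|α₁ − α₂|·ΔT = 15.3×10⁻⁶ × 108 = 0.001652.
1/(A₁E₁) + 1/(A₂E₂) = 1/(375×33×10³) + 1/(1875×46×10³) = 9.24×10⁻⁸ N⁻¹.
P = 0.001652 / 9.24×10⁻⁸ = 17880 N = 17.88 kN.
σ_{magnesium alloy} = P/A₂ = 17880/1875 = 9.537 MPa, tensile.

σ ≈ 9.54 MPa (tensile)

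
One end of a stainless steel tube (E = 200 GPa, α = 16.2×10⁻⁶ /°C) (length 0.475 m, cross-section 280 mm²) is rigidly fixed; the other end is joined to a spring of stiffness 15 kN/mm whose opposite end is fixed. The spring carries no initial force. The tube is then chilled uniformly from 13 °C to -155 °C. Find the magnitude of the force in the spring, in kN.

P ≈ 17.2 kN

The unrestrained thermal change is αΔT L = 16.2×10⁻⁶ × 168 × 475 = 1.293 mm.
With a force P in the spring, the elastic change of the tube is PL/(AE) and that of the spring is P/k; compatibility requires their sum to equal δ_free.
So P = δ_free / [L/(AE) + 1/k] = 1.293 / [ 475/(280×200×10³) + 1/(15×10³) ].
P = 1.293 / 7.515×10⁻⁵ = 17200 N.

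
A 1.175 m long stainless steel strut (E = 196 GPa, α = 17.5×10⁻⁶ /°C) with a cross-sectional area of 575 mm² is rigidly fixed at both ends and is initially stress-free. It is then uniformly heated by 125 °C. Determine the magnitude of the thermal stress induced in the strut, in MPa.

σ ≈ 429 MPa (compressive)

With length fixed, the mechanical strain must cancel the thermal strain αΔT = 17.5×10⁻⁶ × 125 = 2187.5×10⁻⁶.
The stress required to suppress this strain is σ = Eε = 196×10³ × 2187.5×10⁻⁶ = 428.7 MPa, compressive since the strut is trying to expand.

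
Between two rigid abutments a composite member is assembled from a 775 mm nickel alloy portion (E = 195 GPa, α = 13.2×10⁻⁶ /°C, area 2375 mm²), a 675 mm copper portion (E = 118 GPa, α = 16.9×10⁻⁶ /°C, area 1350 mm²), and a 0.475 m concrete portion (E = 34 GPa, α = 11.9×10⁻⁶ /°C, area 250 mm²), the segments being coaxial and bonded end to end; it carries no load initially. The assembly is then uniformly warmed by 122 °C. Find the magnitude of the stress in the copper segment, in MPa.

σ ≈ 39.9 MPa (compressive)

Free thermal expansion of the whole bar: Σ αᵢΔT Lᵢ = 13.2×10⁻⁶×122×775 + 16.9×10⁻⁶×122×675 + 11.9×10⁻⁶×122×475 = 3.329 mm.
The rigid supports impose zero overall length change; the single axial force P common to all segments must satisfy P Σ Lᵢ/(AᵢEᵢ) = δ_free.
The series flexibility is Σ Lᵢ/(AᵢEᵢ) = 775/(2375×195×10³) + 675/(1350×118×10³) + 475/(250×34×10³) = 6.179×10⁻⁵ mm/N.
So P = 3.329 / 6.179×10⁻⁵ = 53.88 kN, compressive.
σ_{copper} = P / A = 53880 / 1350 = 39.91 MPa.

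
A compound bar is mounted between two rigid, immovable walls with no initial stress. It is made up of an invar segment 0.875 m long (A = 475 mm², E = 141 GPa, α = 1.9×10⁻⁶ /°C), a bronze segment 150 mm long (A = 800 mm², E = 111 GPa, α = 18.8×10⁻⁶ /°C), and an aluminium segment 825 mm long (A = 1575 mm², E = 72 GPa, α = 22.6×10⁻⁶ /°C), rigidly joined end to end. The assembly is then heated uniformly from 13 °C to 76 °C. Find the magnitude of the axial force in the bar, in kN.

P ≈ 66.1 kN (compressive)

Free thermal expansion of the whole bar: Σ αᵢΔT Lᵢ = 1.9×10⁻⁶×63×875 + 18.8×10⁻⁶×63×150 + 22.6×10⁻⁶×63×825 = 1.457 mm.
The walls prevent any net length change, so an axial force P (same in every segment) develops. Compatibility: P · Σ Lᵢ/(AᵢEᵢ) = δ_free.
The series flexibility is Σ Lᵢ/(AᵢEᵢ) = 875/(475×141×10³) + 150/(800×111×10³) + 825/(1575×72×10³) = 2.203×10⁻⁵ mm/N.
P = 1.457 / 2.203×10⁻⁵ = 66140 N = 66.14 kN, compressive.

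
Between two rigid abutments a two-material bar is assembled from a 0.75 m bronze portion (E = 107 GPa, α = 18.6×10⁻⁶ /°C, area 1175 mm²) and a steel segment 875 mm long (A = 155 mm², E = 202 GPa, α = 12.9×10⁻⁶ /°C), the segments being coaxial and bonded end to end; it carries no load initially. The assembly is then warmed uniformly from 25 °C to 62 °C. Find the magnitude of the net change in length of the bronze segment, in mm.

|ΔL| ≈ 0.352 mm

With the walls removed the bar would change length by δ_free = Σ αᵢΔT Lᵢ = 18.6×10⁻⁶×37×750 + 12.9×10⁻⁶×37×875 = 0.9338 mm.
Since the ends are fixed, an axial force P builds up, equal in every segment, with P · Σ Lᵢ/(AᵢEᵢ) = δ_free.
Σ Lᵢ/(AᵢEᵢ) = 750/(1175×107×10³) + 875/(155×202×10³) = 3.391×10⁻⁵ mm/N.
P = 0.9338 / 3.391×10⁻⁵ = 27540 N = 27.54 kN, compressive.
For the bronze segment, free thermal change = 18.6×10⁻⁶×37×750 = 0.5161 mm and elastic change from P = 27540×750/(1175×107×10³) = 0.1643 mm; these oppose, so the net change is 0.352 mm (segment lengthens).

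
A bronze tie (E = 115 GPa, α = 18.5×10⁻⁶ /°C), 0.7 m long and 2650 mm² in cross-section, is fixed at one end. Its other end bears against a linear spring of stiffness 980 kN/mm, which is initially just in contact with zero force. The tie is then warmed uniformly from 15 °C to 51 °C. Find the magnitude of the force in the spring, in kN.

P ≈ 141 kN

If the spring were absent the tie would lengthen by αΔT L = 18.5×10⁻⁶ × 36 × 700 = 0.4662 mm.
Let P be the compressive force at the spring. The tie shortens elastically by PL/(AE) and the spring compresses by P/k; together these equal δ_free.
So P = δ_free / [L/(AE) + 1/k] = 0.4662 / [ 700/(2650×115×10³) + 1/(980×10³) ].
P = 0.4662 / 3.317×10⁻⁶ = 140500 N.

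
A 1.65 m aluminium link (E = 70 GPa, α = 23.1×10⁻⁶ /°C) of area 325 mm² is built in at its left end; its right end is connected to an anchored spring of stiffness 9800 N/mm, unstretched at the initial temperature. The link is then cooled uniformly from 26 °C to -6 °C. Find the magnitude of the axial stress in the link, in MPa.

σ ≈ 21.5 MPa (tensile)

Free thermal contraction: δ_free = αΔT L = 23.1×10⁻⁶ × 32 × 1650 = 1.22 mm.
With a force P in the spring, the elastic change of the link is PL/(AE) and that of the spring is P/k; compatibility requires their sum to equal δ_free.
So P = δ_free / [L/(AE) + 1/k] = 1.22 / [ 1650/(325×70×10³) + 1/(9800) ].
P = 1.22 / 0.0001746 = 6987 N.
σ = P/A = 6987/325 = 21.5 MPa.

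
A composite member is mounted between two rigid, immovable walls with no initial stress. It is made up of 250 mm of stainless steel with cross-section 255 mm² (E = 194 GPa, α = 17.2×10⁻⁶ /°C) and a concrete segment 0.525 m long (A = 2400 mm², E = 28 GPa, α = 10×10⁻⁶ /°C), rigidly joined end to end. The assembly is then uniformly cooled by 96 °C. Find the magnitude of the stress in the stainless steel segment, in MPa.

σ ≈ 279 MPa (tensile)

If the supports were absent, the total length change would be Σ αᵢΔT Lᵢ = 17.2×10⁻⁶×96×250 + 10×10⁻⁶×96×525 = 0.9168 mm.
The rigid supports impose zero overall length change; the single axial force P common to all segments must satisfy P Σ Lᵢ/(AᵢEᵢ) = δ_free.
Σ Lᵢ/(AᵢEᵢ) = 250/(255×194×10³) + 525/(2400×28×10³) = 1.287×10⁻⁵ mm/N.
Hence P = δ_free / Σ(L/AE) = 0.9168/1.287×10⁻⁵ = 71.26 kN (tensile).
σ_{stainless steel} = P / A = 71260 / 255 = 279.4 MPa.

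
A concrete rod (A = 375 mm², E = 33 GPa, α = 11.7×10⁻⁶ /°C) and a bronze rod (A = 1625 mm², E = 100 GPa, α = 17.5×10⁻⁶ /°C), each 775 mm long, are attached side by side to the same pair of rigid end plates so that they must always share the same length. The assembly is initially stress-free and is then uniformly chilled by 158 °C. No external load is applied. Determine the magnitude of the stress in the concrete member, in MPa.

σ ≈ 28.1 MPa (compressive)

The bronze has the larger α, so on cooling it would change length more than the concrete if both were free. The rigid plates force a common final length, so the bronze is put into tension and the concrete into compression, with equal and opposite forces P (no external load).
Setting the final lengths equal and cancelling L: (α₁ − α₂)ΔT = P/(A₁E₁) + P/(A₂E₂).
|α₁ − α₂|·ΔT = 5.8×10⁻⁶ × 158 = 0.0009164.
1/(A₁E₁) + 1/(A₂E₂) = 1/(375×33×10³) + 1/(1625×100×10³) = 8.696×10⁻⁸ N⁻¹.
So P = 0.0009164 / 8.696×10⁻⁸ = 10.54 kN.
σ_{concrete} = P/A₁ = 10540/375 = 28.1 MPa, compressive.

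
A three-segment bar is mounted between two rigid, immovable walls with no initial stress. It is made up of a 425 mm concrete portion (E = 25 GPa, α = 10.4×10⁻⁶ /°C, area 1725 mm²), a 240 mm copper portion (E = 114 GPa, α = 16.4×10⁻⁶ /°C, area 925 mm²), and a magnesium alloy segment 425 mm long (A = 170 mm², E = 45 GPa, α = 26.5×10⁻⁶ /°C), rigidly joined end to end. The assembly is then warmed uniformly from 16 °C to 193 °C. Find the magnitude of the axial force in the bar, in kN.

P ≈ 51.3 kN (compressive)

Free thermal expansion of the whole bar: Σ αᵢΔT Lᵢ = 10.4×10⁻⁶×177×425 + 16.4×10⁻⁶×177×240 + 26.5×10⁻⁶×177×425 = 3.472 mm.
The walls prevent any net length change, so an axial force P (same in every segment) develops. Compatibility: P · Σ Lᵢ/(AᵢEᵢ) = δ_free.
Σ Lᵢ/(AᵢEᵢ) = 425/(1725×25×10³) + 240/(925×114×10³) + 425/(170×45×10³) = 6.769×10⁻⁵ mm/N.
Hence P = δ_free / Σ(L/AE) = 3.472/6.769×10⁻⁵ = 51.3 kN (compressive).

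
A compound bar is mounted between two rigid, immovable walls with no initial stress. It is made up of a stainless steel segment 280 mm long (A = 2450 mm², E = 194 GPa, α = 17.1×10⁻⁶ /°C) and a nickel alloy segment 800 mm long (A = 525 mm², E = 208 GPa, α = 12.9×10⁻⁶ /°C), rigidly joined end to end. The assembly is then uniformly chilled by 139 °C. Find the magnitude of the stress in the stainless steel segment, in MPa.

σ ≈ 108 MPa (tensile)

With the walls removed the bar would change length by δ_free = Σ αᵢΔT Lᵢ = 17.1×10⁻⁶×139×280 + 12.9×10⁻⁶×139×800 = 2.1 mm.
The rigid supports impose zero overall length change; the single axial force P common to all segments must satisfy P Σ Lᵢ/(AᵢEᵢ) = δ_free.
The series flexibility is Σ Lᵢ/(AᵢEᵢ) = 280/(2450×194×10³) + 800/(525×208×10³) = 7.915×10⁻⁶ mm/N.
P = 2.1 / 7.915×10⁻⁶ = 265300 N = 265.3 kN, tensile.
σ_{stainless steel} = P / A = 265300 / 2450 = 108.3 MPa.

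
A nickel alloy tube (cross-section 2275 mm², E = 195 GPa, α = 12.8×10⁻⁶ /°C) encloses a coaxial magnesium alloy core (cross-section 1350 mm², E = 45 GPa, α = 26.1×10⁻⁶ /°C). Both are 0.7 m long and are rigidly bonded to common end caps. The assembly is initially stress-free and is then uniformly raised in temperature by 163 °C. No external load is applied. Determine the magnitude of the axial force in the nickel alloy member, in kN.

The magnesium alloy has the larger α, so on heating it would change length more than the nickel alloy if both were free. The rigid plates force a common final length, so the magnesium alloy is put into compression and the nickel alloy into tension, with equal and opposite forces P (no external load).
Equating the net (thermal + elastic) strains gives |α₁ − α₂|·ΔT = P·[1/(A₁E₁) + 1/(A₂E₂)].
|α₁ − α₂|·ΔT = 13.3×10⁻⁶ × 163 = 0.002168.
1/(A₁E₁) + 1/(A₂E₂) = 1/(2275×195×10³) + 1/(1350×45×10³) = 1.872×10⁻⁸ N⁻¹.
P = 0.002168 / 1.872×10⁻⁸ = 115800 N = 115.8 kN.

P ≈ 116 kN (tensile in the nickel alloy)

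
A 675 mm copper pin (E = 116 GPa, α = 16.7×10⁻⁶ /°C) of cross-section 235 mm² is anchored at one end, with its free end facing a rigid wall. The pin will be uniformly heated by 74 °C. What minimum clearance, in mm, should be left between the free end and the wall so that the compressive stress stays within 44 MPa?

g ≈ 0.578 mm

With no wall the pin would lengthen by αΔT L = 16.7×10⁻⁶ × 74 × 675 = 0.8342 mm.
A stress of 44 MPa corresponds to the wall pushing the pin back by σL/E = 44×675/(116×10³) = 0.256 mm.
So the gap has to take up the difference, g_min = δ_free − σL/E = 0.8342 − 0.256 = 0.5781 mm.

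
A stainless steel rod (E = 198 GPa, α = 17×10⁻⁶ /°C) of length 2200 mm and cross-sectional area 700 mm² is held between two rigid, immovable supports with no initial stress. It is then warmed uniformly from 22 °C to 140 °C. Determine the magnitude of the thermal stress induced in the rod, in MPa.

Because both ends are immovable the net strain is zero, and the suppressed thermal strain is αΔT = 17×10⁻⁶ × 118 = 2006×10⁻⁶.
The stress required to suppress this strain is σ = Eε = 198×10³ × 2006×10⁻⁶ = 397.2 MPa, compressive since the rod is trying to expand.

σ ≈ 397 MPa (compressive)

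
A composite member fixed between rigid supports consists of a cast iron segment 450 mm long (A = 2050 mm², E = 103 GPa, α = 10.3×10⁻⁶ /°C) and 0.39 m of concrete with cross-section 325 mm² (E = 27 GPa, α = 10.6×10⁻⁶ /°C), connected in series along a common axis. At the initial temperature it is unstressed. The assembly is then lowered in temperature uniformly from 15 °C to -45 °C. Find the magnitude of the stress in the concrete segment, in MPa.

σ ≈ 34.8 MPa (tensile)

Free thermal contraction of the whole bar: Σ αᵢΔT Lᵢ = 10.3×10⁻⁶×60×450 + 10.6×10⁻⁶×60×390 = 0.5261 mm.
The walls prevent any net length change, so an axial force P (same in every segment) develops. Compatibility: P · Σ Lᵢ/(AᵢEᵢ) = δ_free.
Σ Lᵢ/(AᵢEᵢ) = 450/(2050×103×10³) + 390/(325×27×10³) = 4.658×10⁻⁵ mm/N.
So P = 0.5261 / 4.658×10⁻⁵ = 11.3 kN, tensile.
σ_{concrete} = P / A = 11300 / 325 = 34.76 MPa.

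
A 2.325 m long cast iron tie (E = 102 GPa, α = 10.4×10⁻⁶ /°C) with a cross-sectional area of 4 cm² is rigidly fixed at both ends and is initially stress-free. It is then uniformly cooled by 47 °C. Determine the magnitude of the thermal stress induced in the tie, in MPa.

σ ≈ 49.9 MPa (tensile)

The supports are rigid, so the total axial strain is zero. The restrained thermal strain is ε = αΔT = 10.4×10⁻⁶ × 47 = 488.8×10⁻⁶.
Hence σ = E·αΔT = 102×10³ × 488.8×10⁻⁶ = 49.86 MPa, tensile.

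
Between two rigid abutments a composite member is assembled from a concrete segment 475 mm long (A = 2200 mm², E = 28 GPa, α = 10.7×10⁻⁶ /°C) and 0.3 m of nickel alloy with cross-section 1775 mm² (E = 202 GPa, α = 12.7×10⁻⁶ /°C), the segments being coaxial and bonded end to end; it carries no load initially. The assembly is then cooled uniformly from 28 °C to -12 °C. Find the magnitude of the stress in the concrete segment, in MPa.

σ ≈ 18.9 MPa (tensile)

If the supports were absent, the total length change would be Σ αᵢΔT Lᵢ = 10.7×10⁻⁶×40×475 + 12.7×10⁻⁶×40×300 = 0.3557 mm.
The rigid supports impose zero overall length change; the single axial force P common to all segments must satisfy P Σ Lᵢ/(AᵢEᵢ) = δ_free.
Σ Lᵢ/(AᵢEᵢ) = 475/(2200×28×10³) + 300/(1775×202×10³) = 8.548×10⁻⁶ mm/N.
P = 0.3557 / 8.548×10⁻⁶ = 41610 N = 41.61 kN, tensile.
σ_{concrete} = P / A = 41610 / 2200 = 18.92 MPa.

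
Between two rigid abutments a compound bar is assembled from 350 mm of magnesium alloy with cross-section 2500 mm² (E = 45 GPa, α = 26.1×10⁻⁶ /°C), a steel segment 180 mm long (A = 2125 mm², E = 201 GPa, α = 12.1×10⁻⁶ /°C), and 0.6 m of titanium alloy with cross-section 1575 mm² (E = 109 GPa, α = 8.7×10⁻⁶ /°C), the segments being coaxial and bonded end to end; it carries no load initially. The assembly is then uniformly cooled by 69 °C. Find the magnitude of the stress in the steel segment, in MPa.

Free thermal contraction of the whole bar: Σ αᵢΔT Lᵢ = 26.1×10⁻⁶×69×350 + 12.1×10⁻⁶×69×180 + 8.7×10⁻⁶×69×600 = 1.141 mm.
The walls prevent any net length change, so an axial force P (same in every segment) develops. Compatibility: P · Σ Lᵢ/(AᵢEᵢ) = δ_free.
Σ Lᵢ/(AᵢEᵢ) = 350/(2500×45×10³) + 180/(2125×201×10³) + 600/(1575×109×10³) = 7.028×10⁻⁶ mm/N.
P = 1.141 / 7.028×10⁻⁶ = 162300 N = 162.3 kN, tensile.
σ_{steel} = P / A = 162300 / 2125 = 76.39 MPa.

σ ≈ 76.4 MPa (tensile)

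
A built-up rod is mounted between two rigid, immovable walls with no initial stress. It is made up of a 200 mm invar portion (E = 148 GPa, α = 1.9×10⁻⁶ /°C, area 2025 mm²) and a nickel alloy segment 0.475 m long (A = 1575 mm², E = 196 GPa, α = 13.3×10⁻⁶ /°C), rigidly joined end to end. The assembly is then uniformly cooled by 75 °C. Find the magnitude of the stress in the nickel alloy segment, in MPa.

Free thermal contraction of the whole bar: Σ αᵢΔT Lᵢ = 1.9×10⁻⁶×75×200 + 13.3×10⁻⁶×75×475 = 0.5023 mm.
Since the ends are fixed, an axial force P builds up, equal in every segment, with P · Σ Lᵢ/(AᵢEᵢ) = δ_free.
The series flexibility is Σ Lᵢ/(AᵢEᵢ) = 200/(2025×148×10³) + 475/(1575×196×10³) = 2.206×10⁻⁶ mm/N.
P = 0.5023 / 2.206×10⁻⁶ = 227700 N = 227.7 kN, tensile.
σ_{nickel alloy} = P / A = 227700 / 1575 = 144.6 MPa.

σ ≈ 145 MPa (tensile)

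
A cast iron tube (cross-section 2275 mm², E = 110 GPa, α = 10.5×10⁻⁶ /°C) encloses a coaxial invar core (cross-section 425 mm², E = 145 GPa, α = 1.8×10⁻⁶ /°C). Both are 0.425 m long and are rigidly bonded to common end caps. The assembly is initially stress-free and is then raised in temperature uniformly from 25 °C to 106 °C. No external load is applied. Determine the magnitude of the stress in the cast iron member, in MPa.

σ ≈ 15.3 MPa (compressive)

The cast iron has the larger α, so on heating it would change length more than the invar if both were free. The rigid plates force a common final length, so the cast iron is put into compression and the invar into tension, with equal and opposite forces P (no external load).
Equating the net (thermal + elastic) strains gives |α₁ − α₂|·ΔT = P·[1/(A₁E₁) + 1/(A₂E₂)].
|α₁ − α₂|·ΔT = 8.7×10⁻⁶ × 81 = 0.0007047.
1/(A₁E₁) + 1/(A₂E₂) = 1/(2275×110×10³) + 1/(425×145×10³) = 2.022×10⁻⁸ N⁻¹.
So P = 0.0007047 / 2.022×10⁻⁸ = 34.85 kN.
σ_{cast iron} = P/A₁ = 34850/2275 = 15.32 MPa, compressive.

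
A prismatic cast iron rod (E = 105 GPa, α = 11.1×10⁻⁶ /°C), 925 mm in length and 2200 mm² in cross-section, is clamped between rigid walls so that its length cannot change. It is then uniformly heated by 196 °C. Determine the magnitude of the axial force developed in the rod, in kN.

P ≈ 503 kN (compressive)

Full restraint means ε = 0, so the stress is σ = EαΔT = 105×10³ × 11.1×10⁻⁶ × 196 = 228.4 MPa.
P = AEαΔT = 2200 × 105×10³ × 11.1×10⁻⁶ × 196 = 502.6 kN (compressive).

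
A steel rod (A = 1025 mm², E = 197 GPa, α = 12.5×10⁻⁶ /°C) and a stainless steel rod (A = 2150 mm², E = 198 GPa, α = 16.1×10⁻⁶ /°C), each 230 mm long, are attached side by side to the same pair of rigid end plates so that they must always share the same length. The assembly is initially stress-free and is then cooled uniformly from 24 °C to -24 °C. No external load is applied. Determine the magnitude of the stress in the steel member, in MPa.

The stainless steel has the larger α, so on cooling it would change length more than the steel if both were free. The rigid plates force a common final length, so the stainless steel is put into tension and the steel into compression, with equal and opposite forces P (no external load).
Compatibility of the two members (thermal + elastic change equal): (α₁ − α₂)ΔT = P·[1/(A₁E₁) + 1/(A₂E₂)].
|α₁ − α₂|·ΔT = 3.6×10⁻⁶ × 48 = 0.0001728.
1/(A₁E₁) + 1/(A₂E₂) = 1/(1025×197×10³) + 1/(2150×198×10³) = 7.301×10⁻⁹ N⁻¹.
So P = 0.0001728 / 7.301×10⁻⁹ = 23.67 kN.
σ_{steel} = P/A₁ = 23670/1025 = 23.09 MPa, compressive.

σ ≈ 23.1 MPa (compressive)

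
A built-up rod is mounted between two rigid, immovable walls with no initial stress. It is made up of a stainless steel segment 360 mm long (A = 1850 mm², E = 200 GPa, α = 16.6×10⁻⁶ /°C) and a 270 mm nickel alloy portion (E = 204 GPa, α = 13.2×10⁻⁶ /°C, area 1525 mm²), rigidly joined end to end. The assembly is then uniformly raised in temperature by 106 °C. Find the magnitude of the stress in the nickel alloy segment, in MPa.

σ ≈ 360 MPa (compressive)

With the walls removed the bar would change length by δ_free = Σ αᵢΔT Lᵢ = 16.6×10⁻⁶×106×360 + 13.2×10⁻⁶×106×270 = 1.011 mm.
The rigid supports impose zero overall length change; the single axial force P common to all segments must satisfy P Σ Lᵢ/(AᵢEᵢ) = δ_free.
Σ Lᵢ/(AᵢEᵢ) = 360/(1850×200×10³) + 270/(1525×204×10³) = 1.841×10⁻⁶ mm/N.
So P = 1.011 / 1.841×10⁻⁶ = 549.3 kN, compressive.
σ_{nickel alloy} = P / A = 549300 / 1525 = 360.2 MPa.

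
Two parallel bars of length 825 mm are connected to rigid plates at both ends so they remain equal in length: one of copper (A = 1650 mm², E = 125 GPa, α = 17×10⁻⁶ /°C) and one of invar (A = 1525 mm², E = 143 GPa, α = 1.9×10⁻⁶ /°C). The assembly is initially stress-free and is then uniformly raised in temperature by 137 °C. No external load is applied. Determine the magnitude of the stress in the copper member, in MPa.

The copper has the larger α, so on heating it would change length more than the invar if both were free. The rigid plates force a common final length, so the copper is put into compression and the invar into tension, with equal and opposite forces P (no external load).
Compatibility of the two members (thermal + elastic change equal): (α₁ − α₂)ΔT = P·[1/(A₁E₁) + 1/(A₂E₂)].
|α₁ − α₂|·ΔT = 15.1×10⁻⁶ × 137 = 0.002069.
1/(A₁E₁) + 1/(A₂E₂) = 1/(1650×125×10³) + 1/(1525×143×10³) = 9.434×10⁻⁹ N⁻¹.
P = 0.002069 / 9.434×10⁻⁹ = 219300 N = 219.3 kN.
σ_{copper} = P/A₁ = 219300/1650 = 132.9 MPa, compressive.

σ ≈ 133 MPa (compressive)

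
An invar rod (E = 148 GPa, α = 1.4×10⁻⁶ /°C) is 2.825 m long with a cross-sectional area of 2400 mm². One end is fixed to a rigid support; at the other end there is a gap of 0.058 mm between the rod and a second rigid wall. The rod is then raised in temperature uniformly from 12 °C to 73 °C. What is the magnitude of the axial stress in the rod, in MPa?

σ ≈ 9.6 MPa (compressive)

Free thermal elongation = αΔT L = 1.4×10⁻⁶ × 61 × 2825 = 0.2413 mm.
After closing the 0.058 mm clearance, 0.2413 − 0.058 = 0.1833 mm of expansion remains to be suppressed by the wall.
Compatibility: PL/(AE) = 0.1833 mm, so σ = P/A = E × (0.1833/2825) = 9.601 MPa.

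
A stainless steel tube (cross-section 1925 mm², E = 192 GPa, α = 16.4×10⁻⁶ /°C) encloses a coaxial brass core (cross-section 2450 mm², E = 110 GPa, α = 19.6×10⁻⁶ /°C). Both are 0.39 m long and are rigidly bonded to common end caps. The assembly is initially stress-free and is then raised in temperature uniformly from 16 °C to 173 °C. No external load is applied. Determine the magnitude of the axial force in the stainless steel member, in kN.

Equilibrium of a rigid end plate with no external load gives equal and opposite internal forces ±P in the two members. Since α_{brass} > α_{stainless steel}, heating drives the brass into compression and the stainless steel into tension.
Setting the final lengths equal and cancelling L: (α₁ − α₂)ΔT = P/(A₁E₁) + P/(A₂E₂).
|α₁ − α₂|·ΔT = 3.2×10⁻⁶ × 157 = 0.0005024.
1/(A₁E₁) + 1/(A₂E₂) = 1/(1925×192×10³) + 1/(2450×110×10³) = 6.416×10⁻⁹ N⁻¹.
P = 0.0005024 / 6.416×10⁻⁹ = 78300 N = 78.3 kN.

P ≈ 78.3 kN (tensile in the stainless steel)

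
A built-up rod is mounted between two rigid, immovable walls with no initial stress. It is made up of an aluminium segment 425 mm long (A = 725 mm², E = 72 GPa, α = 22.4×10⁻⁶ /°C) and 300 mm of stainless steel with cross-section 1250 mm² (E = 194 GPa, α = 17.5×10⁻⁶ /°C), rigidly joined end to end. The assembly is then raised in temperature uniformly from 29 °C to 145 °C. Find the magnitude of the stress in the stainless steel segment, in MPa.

σ ≈ 146 MPa (compressive)

Free thermal expansion of the whole bar: Σ αᵢΔT Lᵢ = 22.4×10⁻⁶×116×425 + 17.5×10⁻⁶×116×300 = 1.713 mm.
The rigid supports impose zero overall length change; the single axial force P common to all segments must satisfy P Σ Lᵢ/(AᵢEᵢ) = δ_free.
Σ Lᵢ/(AᵢEᵢ) = 425/(725×72×10³) + 300/(1250×194×10³) = 9.379×10⁻⁶ mm/N.
P = 1.713 / 9.379×10⁻⁶ = 182700 N = 182.7 kN, compressive.
σ_{stainless steel} = P / A = 182700 / 1250 = 146.1 MPa.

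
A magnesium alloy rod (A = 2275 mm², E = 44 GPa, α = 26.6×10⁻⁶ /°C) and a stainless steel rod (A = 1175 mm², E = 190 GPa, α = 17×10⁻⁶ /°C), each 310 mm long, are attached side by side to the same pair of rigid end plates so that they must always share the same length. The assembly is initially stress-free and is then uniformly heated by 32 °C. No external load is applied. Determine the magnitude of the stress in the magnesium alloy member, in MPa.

The magnesium alloy has the larger α, so on heating it would change length more than the stainless steel if both were free. The rigid plates force a common final length, so the magnesium alloy is put into compression and the stainless steel into tension, with equal and opposite forces P (no external load).
Equating the net (thermal + elastic) strains gives |α₁ − α₂|·ΔT = P·[1/(A₁E₁) + 1/(A₂E₂)].
|α₁ − α₂|·ΔT = 9.6×10⁻⁶ × 32 = 0.0003072.
1/(A₁E₁) + 1/(A₂E₂) = 1/(2275×44×10³) + 1/(1175×190×10³) = 1.447×10⁻⁸ N⁻¹.
P = 0.0003072 / 1.447×10⁻⁸ = 21230 N = 21.23 kN.
σ_{magnesium alloy} = P/A₁ = 21230/2275 = 9.332 MPa, compressive.

σ ≈ 9.33 MPa (compressive)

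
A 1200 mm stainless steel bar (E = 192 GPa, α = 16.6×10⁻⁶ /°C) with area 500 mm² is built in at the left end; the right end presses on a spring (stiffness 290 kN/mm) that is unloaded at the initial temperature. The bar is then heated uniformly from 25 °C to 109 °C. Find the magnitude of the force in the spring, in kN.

P ≈ 105 kN

If the spring were absent the bar would lengthen by αΔT L = 16.6×10⁻⁶ × 84 × 1200 = 1.673 mm.
With a force P in the spring, the elastic change of the bar is PL/(AE) and that of the spring is P/k; compatibility requires their sum to equal δ_free.
So P = δ_free / [L/(AE) + 1/k] = 1.673 / [ 1200/(500×192×10³) + 1/(290×10³) ].
P = 1.673 / 1.595×10⁻⁵ = 104900 N.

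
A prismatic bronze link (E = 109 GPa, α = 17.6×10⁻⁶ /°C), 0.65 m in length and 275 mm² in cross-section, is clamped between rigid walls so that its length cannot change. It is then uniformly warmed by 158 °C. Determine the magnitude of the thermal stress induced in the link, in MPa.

σ ≈ 303 MPa (compressive)

The supports are rigid, so the total axial strain is zero. The restrained thermal strain is ε = αΔT = 17.6×10⁻⁶ × 158 = 2780.8×10⁻⁶.
Hence σ = E·αΔT = 109×10³ × 2780.8×10⁻⁶ = 303.1 MPa, compressive.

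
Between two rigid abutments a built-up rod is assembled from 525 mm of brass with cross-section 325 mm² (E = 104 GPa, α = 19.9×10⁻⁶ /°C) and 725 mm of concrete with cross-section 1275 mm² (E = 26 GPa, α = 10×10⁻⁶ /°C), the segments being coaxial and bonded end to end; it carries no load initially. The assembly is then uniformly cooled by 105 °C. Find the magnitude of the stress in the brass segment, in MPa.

Free thermal contraction of the whole bar: Σ αᵢΔT Lᵢ = 19.9×10⁻⁶×105×525 + 10×10⁻⁶×105×725 = 1.858 mm.
The walls prevent any net length change, so an axial force P (same in every segment) develops. Compatibility: P · Σ Lᵢ/(AᵢEᵢ) = δ_free.
Σ Lᵢ/(AᵢEᵢ) = 525/(325×104×10³) + 725/(1275×26×10³) = 3.74×10⁻⁵ mm/N.
P = 1.858 / 3.74×10⁻⁵ = 49680 N = 49.68 kN, tensile.
σ_{brass} = P / A = 49680 / 325 = 152.9 MPa.

σ ≈ 153 MPa (tensile)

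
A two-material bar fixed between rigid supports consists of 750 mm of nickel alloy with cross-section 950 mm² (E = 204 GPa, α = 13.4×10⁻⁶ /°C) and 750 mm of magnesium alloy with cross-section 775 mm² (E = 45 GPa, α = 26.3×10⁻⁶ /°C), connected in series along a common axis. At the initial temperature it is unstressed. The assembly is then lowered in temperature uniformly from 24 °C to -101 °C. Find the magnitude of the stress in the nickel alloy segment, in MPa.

σ ≈ 154 MPa (tensile)

If the supports were absent, the total length change would be Σ αᵢΔT Lᵢ = 13.4×10⁻⁶×125×750 + 26.3×10⁻⁶×125×750 = 3.722 mm.
Since the ends are fixed, an axial force P builds up, equal in every segment, with P · Σ Lᵢ/(AᵢEᵢ) = δ_free.
Σ Lᵢ/(AᵢEᵢ) = 750/(950×204×10³) + 750/(775×45×10³) = 2.538×10⁻⁵ mm/N.
P = 3.722 / 2.538×10⁻⁵ = 146700 N = 146.7 kN, tensile.
σ_{nickel alloy} = P / A = 146700 / 950 = 154.4 MPa.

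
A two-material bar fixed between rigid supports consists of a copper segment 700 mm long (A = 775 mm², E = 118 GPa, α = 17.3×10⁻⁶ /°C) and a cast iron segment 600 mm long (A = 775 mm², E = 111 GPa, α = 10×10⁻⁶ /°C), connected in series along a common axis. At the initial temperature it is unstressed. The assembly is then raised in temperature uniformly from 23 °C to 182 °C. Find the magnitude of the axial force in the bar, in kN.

P ≈ 197 kN (compressive)

With the walls removed the bar would change length by δ_free = Σ αᵢΔT Lᵢ = 17.3×10⁻⁶×159×700 + 10×10⁻⁶×159×600 = 2.879 mm.
The rigid supports impose zero overall length change; the single axial force P common to all segments must satisfy P Σ Lᵢ/(AᵢEᵢ) = δ_free.
Σ Lᵢ/(AᵢEᵢ) = 700/(775×118×10³) + 600/(775×111×10³) = 1.463×10⁻⁵ mm/N.
Hence P = δ_free / Σ(L/AE) = 2.879/1.463×10⁻⁵ = 196.8 kN (compressive).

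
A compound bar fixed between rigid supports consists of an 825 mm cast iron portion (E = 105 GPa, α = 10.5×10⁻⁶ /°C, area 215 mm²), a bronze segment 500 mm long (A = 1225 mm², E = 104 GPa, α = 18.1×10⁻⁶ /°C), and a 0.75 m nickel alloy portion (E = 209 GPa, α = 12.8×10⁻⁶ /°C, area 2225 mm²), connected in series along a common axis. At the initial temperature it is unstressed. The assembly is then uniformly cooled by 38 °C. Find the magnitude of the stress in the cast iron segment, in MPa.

Free thermal contraction of the whole bar: Σ αᵢΔT Lᵢ = 10.5×10⁻⁶×38×825 + 18.1×10⁻⁶×38×500 + 12.8×10⁻⁶×38×750 = 1.038 mm.
The walls prevent any net length change, so an axial force P (same in every segment) develops. Compatibility: P · Σ Lᵢ/(AᵢEᵢ) = δ_free.
Σ Lᵢ/(AᵢEᵢ) = 825/(215×105×10³) + 500/(1225×104×10³) + 750/(2225×209×10³) = 4.208×10⁻⁵ mm/N.
Hence P = δ_free / Σ(L/AE) = 1.038/4.208×10⁻⁵ = 24.66 kN (tensile).
σ_{cast iron} = P / A = 24660 / 215 = 114.7 MPa.

σ ≈ 115 MPa (tensile)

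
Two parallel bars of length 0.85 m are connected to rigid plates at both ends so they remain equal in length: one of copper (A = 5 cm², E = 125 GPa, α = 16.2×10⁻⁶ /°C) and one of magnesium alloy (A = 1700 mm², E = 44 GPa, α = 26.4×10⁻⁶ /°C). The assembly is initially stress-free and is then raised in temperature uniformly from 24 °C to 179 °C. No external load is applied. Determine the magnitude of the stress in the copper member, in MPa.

The magnesium alloy has the larger α, so on heating it would change length more than the copper if both were free. The rigid plates force a common final length, so the magnesium alloy is put into compression and the copper into tension, with equal and opposite forces P (no external load).
Setting the final lengths equal and cancelling L: (α₁ − α₂)ΔT = P/(A₁E₁) + P/(A₂E₂).
|α₁ − α₂|·ΔT = 10.2×10⁻⁶ × 155 = 0.001581.
1/(A₁E₁) + 1/(A₂E₂) = 1/(500×125×10³) + 1/(1700×44×10³) = 2.937×10⁻⁸ N⁻¹.
P = 0.001581 / 2.937×10⁻⁸ = 53830 N = 53.83 kN.
σ_{copper} = P/A₁ = 53830/500 = 107.7 MPa, tensile.

σ ≈ 108 MPa (tensile)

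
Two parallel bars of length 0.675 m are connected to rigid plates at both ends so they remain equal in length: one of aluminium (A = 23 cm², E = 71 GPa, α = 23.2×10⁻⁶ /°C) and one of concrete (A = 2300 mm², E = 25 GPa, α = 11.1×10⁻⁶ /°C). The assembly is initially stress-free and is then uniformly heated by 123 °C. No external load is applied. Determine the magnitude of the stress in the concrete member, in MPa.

σ ≈ 27.5 MPa (tensile)

The aluminium has the larger α, so on heating it would change length more than the concrete if both were free. The rigid plates force a common final length, so the aluminium is put into compression and the concrete into tension, with equal and opposite forces P (no external load).
Setting the final lengths equal and cancelling L: (α₁ − α₂)ΔT = P/(A₁E₁) + P/(A₂E₂).
|α₁ − α₂|·ΔT = 12.1×10⁻⁶ × 123 = 0.001488.
1/(A₁E₁) + 1/(A₂E₂) = 1/(2300×71×10³) + 1/(2300×25×10³) = 2.352×10⁻⁸ N⁻¹.
So P = 0.001488 / 2.352×10⁻⁸ = 63.29 kN.
σ_{concrete} = P/A₂ = 63290/2300 = 27.52 MPa, tensile.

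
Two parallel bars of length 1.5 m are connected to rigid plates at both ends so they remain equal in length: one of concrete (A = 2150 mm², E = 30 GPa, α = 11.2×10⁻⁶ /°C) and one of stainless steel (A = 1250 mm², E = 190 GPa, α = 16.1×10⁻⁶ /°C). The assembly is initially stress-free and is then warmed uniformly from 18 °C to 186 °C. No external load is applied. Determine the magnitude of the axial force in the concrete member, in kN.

Equilibrium of a rigid end plate with no external load gives equal and opposite internal forces ±P in the two members. Since α_{stainless steel} > α_{concrete}, heating drives the stainless steel into compression and the concrete into tension.
Equating the net (thermal + elastic) strains gives |α₁ − α₂|·ΔT = P·[1/(A₁E₁) + 1/(A₂E₂)].
|α₁ − α₂|·ΔT = 4.9×10⁻⁶ × 168 = 0.0008232.
1/(A₁E₁) + 1/(A₂E₂) = 1/(2150×30×10³) + 1/(1250×190×10³) = 1.971×10⁻⁸ N⁻¹.
P = 0.0008232 / 1.971×10⁻⁸ = 41760 N = 41.76 kN.

P ≈ 41.8 kN (tensile in the concrete)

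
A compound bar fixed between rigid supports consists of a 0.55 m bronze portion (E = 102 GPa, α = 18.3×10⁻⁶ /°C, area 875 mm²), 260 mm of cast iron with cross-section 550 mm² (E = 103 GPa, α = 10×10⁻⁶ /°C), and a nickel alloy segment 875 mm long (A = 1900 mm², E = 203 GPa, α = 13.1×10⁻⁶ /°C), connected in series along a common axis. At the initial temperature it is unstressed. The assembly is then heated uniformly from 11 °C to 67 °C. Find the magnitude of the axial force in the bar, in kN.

P ≈ 104 kN (compressive)

With the walls removed the bar would change length by δ_free = Σ αᵢΔT Lᵢ = 18.3×10⁻⁶×56×550 + 10×10⁻⁶×56×260 + 13.1×10⁻⁶×56×875 = 1.351 mm.
The rigid supports impose zero overall length change; the single axial force P common to all segments must satisfy P Σ Lᵢ/(AᵢEᵢ) = δ_free.
Σ Lᵢ/(AᵢEᵢ) = 550/(875×102×10³) + 260/(550×103×10³) + 875/(1900×203×10³) = 1.302×10⁻⁵ mm/N.
Hence P = δ_free / Σ(L/AE) = 1.351/1.302×10⁻⁵ = 103.8 kN (compressive).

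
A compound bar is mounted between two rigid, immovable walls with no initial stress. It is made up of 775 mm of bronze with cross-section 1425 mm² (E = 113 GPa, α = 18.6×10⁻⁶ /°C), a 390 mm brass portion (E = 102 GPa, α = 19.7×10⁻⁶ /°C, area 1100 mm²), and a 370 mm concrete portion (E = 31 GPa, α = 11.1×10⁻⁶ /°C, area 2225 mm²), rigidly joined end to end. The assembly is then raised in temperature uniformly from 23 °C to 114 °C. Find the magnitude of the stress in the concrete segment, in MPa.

If the supports were absent, the total length change would be Σ αᵢΔT Lᵢ = 18.6×10⁻⁶×91×775 + 19.7×10⁻⁶×91×390 + 11.1×10⁻⁶×91×370 = 2.385 mm.
Since the ends are fixed, an axial force P builds up, equal in every segment, with P · Σ Lᵢ/(AᵢEᵢ) = δ_free.
The series flexibility is Σ Lᵢ/(AᵢEᵢ) = 775/(1425×113×10³) + 390/(1100×102×10³) + 370/(2225×31×10³) = 1.365×10⁻⁵ mm/N.
P = 2.385 / 1.365×10⁻⁵ = 174700 N = 174.7 kN, compressive.
σ_{concrete} = P / A = 174700 / 2225 = 78.5 MPa.

σ ≈ 78.5 MPa (compressive)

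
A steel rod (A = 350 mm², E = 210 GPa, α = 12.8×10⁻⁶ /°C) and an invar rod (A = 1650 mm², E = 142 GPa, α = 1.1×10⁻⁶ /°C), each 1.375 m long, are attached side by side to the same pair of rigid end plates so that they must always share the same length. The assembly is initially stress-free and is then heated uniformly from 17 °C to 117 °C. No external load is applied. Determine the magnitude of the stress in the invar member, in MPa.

Both members must finish at the same length. With the larger α, the steel tends to over-expand; the plates restrain it, putting the steel in compression and the invar in tension. With no external load the two internal forces are equal and opposite, magnitude P.
Compatibility of the two members (thermal + elastic change equal): (α₁ − α₂)ΔT = P·[1/(A₁E₁) + 1/(A₂E₂)].
|α₁ − α₂|·ΔT = 11.7×10⁻⁶ × 100 = 0.00117.
1/(A₁E₁) + 1/(A₂E₂) = 1/(350×210×10³) + 1/(1650×142×10³) = 1.787×10⁻⁸ N⁻¹.
P = 0.00117 / 1.787×10⁻⁸ = 65460 N = 65.46 kN.
σ_{invar} = P/A₂ = 65460/1650 = 39.67 MPa, tensile.

σ ≈ 39.7 MPa (tensile)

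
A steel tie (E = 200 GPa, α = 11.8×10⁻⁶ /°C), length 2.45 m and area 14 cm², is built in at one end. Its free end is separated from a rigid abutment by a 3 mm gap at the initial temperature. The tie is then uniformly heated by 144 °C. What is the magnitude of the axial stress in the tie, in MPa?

σ ≈ 94.9 MPa (compressive)

Unrestrained expansion: δ_free = αΔT L = 11.8×10⁻⁶ × 144 × 2450 = 4.163 mm.
The gap closes (δ_free > 3 mm) and the wall then resists a further 4.163 − 3 = 1.163 mm of expansion.
So σ = E(δ_free − g)/L = 200×10³ × 1.163/2450 = 94.94 MPa.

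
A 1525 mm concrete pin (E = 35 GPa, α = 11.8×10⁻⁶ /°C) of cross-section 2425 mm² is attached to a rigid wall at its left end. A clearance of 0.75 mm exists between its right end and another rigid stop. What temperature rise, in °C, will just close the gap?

Contact occurs when the free expansion equals the gap: αΔT L = 0.75 mm.
ΔT = 0.75 / (11.8×10⁻⁶ × 1525) = 41.68 °C.

ΔT ≈ 41.7 °C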